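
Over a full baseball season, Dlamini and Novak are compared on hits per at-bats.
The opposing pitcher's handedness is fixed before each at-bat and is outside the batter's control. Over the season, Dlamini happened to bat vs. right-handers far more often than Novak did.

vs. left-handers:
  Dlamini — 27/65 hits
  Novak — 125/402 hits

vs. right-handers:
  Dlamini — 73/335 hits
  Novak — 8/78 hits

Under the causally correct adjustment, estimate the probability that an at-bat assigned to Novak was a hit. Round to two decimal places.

Within every pitcher handedness level Dlamini has the higher rate, yet pooled Novak does — Simpson's reversal.
Pitcher handedness satisfies the back-door criterion: it is not a descendant of the player, and it blocks the spurious path from player to outcome. Adjusting for it (i.e., using the within-pitcher handedness rates) gives the causal effect.
Standardising Novak to the population pitcher handedness mix: 0.531·125/402 + 0.469·8/78 = 0.213.

0.21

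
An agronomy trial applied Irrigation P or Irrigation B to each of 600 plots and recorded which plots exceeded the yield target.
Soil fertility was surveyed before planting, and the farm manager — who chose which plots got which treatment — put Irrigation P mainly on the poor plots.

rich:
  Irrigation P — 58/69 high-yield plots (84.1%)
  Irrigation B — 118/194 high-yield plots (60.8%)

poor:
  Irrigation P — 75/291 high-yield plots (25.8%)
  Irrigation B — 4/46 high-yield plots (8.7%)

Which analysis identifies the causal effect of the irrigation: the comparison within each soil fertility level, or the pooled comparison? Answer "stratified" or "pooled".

Within every soil fertility level Irrigation P has the higher rate, yet pooled Irrigation B does — Simpson's reversal.
Soil fertility satisfies the back-door criterion: it is not a descendant of the irrigation, and it blocks the spurious path from irrigation to outcome. Adjusting for it (i.e., using the within-soil fertility rates) gives the causal effect.
Within each level — rich: 84.1% vs 60.8%; poor: 25.8% vs 8.7% — Irrigation P is higher every time.

stratified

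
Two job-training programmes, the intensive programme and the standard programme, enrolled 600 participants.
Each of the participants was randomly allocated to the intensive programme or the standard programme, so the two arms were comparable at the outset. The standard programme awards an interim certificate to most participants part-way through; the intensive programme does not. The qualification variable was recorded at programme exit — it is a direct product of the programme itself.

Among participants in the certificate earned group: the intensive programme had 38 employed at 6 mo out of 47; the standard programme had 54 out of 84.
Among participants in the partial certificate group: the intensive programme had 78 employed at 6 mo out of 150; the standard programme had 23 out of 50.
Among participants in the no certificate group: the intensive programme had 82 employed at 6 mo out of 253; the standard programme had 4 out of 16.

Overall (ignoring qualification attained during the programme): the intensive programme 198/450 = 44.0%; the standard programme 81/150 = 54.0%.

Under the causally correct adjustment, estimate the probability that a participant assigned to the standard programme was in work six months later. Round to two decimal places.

0.54

Qualification attained during the programme is recorded after the programme and is itself shifted by it — it sits on the causal path from programme to outcome. Conditioning on a mediator would strip out part of the effect we want; the pooled comparison gives the total causal effect.
So P(outcome | do(the standard programme)) is just the pooled rate for the standard programme: 81/150 = 0.540.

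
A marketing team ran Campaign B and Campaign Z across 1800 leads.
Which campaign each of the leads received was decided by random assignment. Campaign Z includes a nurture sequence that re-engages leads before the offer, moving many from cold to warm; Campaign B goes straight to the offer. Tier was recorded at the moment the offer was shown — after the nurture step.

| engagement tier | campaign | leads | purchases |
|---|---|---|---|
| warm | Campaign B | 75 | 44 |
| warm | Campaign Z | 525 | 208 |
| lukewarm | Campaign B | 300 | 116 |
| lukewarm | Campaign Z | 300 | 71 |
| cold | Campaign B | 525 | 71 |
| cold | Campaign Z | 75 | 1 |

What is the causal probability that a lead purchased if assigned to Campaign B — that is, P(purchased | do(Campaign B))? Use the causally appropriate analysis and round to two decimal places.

The distribution of engagement tier is itself part of what the campaign does — it is an intermediate outcome. Holding it fixed would remove that part of the effect; the total effect is the pooled difference.
So P(outcome | do(Campaign B)) is just the pooled rate for Campaign B: 231/900 = 0.257.

0.26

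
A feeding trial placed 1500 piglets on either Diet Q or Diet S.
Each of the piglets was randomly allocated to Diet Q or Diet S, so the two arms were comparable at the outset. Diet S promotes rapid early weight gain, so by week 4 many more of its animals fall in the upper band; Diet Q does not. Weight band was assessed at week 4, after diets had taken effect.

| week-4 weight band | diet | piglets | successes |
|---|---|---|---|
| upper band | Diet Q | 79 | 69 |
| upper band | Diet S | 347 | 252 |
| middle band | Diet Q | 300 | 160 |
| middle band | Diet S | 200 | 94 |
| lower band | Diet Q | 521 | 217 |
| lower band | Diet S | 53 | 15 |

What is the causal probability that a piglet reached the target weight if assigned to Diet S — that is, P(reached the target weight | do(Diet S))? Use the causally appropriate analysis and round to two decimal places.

0.60

Week-4 weight band lies on the pathway diet → week-4 weight band → outcome, so adjusting for it blocks the indirect effect. For the total causal effect of diet, use the unadjusted pooled rates.
So P(outcome | do(Diet S)) is just the pooled rate for Diet S: 361/600 = 0.602.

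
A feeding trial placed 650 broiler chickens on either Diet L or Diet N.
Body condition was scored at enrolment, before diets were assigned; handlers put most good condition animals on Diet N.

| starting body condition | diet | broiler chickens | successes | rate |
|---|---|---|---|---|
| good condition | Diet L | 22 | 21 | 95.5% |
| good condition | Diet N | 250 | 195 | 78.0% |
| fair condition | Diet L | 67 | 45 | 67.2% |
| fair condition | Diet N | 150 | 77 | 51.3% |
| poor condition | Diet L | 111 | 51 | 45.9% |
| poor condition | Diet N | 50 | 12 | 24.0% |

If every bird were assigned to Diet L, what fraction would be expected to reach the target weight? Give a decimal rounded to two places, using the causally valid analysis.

Here starting body condition is a common cause — it drives both which diet a case falls under and the outcome. The crude comparison mixes populations; the stratum-specific rates are the causally relevant ones.
Standardising Diet L to the population starting body condition mix: 0.418·21/22 + 0.334·45/67 + 0.248·51/111 = 0.737.

0.74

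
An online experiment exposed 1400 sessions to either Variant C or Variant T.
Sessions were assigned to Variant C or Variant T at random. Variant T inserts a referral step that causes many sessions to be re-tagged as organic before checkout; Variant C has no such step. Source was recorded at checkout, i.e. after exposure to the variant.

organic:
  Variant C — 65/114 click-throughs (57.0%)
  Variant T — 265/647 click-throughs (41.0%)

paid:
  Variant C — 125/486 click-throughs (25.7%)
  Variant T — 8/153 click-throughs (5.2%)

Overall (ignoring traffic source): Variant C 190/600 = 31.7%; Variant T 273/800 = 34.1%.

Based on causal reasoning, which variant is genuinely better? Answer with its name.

Stratifying would compare variants among sessions the variants themselves sorted into traffic source groups — a form of selection on an intermediate. The unconditioned pooled rates give the total causal effect.
Pooled: Variant C 31.7% vs Variant T 34.1%; Variant T is higher overall.

Variant T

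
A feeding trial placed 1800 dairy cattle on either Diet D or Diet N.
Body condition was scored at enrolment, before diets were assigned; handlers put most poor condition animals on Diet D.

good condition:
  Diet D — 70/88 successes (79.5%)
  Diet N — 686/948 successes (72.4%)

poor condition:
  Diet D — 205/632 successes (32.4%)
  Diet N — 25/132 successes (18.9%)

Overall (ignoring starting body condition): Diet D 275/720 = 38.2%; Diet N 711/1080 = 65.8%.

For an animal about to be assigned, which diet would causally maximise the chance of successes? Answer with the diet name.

Diet D

Diet D is higher inside every starting body condition stratum but Diet N is higher in aggregate. Whether to stratify depends on how starting body condition relates to the diet.
Nothing the diet does changes starting body condition; the imbalance is an allocation artefact. With starting body condition also predicting the outcome, the pooled figure is confounded, and the within-stratum comparison is the causal one.
Within each level — good condition: 79.5% vs 72.4%; poor condition: 32.4% vs 18.9% — Diet D is higher every time.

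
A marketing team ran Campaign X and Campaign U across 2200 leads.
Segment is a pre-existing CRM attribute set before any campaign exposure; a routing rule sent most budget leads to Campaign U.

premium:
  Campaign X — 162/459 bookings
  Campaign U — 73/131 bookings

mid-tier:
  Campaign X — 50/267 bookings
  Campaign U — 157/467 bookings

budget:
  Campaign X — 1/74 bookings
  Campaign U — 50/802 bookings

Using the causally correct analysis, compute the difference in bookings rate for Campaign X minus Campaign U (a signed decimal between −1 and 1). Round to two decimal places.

-0.12

Nothing the campaign does changes customer segment; the imbalance is an allocation artefact. With customer segment also predicting the outcome, the pooled figure is confounded, and the within-stratum comparison is the causal one.
Adjusting over the population distribution of customer segment: 0.268·(0.353−0.557) + 0.334·(0.187−0.336) + 0.398·(0.014−0.062) = -0.124.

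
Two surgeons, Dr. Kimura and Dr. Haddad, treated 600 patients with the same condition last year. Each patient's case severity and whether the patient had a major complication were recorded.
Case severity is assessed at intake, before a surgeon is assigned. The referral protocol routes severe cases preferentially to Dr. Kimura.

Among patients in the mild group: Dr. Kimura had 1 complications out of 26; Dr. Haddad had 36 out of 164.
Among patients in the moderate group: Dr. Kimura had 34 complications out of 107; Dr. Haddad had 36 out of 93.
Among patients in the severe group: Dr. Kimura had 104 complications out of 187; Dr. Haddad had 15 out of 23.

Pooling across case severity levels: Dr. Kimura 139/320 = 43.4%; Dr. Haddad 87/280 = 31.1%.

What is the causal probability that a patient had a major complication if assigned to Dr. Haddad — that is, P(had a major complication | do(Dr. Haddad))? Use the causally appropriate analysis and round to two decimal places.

Within every case severity level Dr. Kimura has the lower rate, yet pooled Dr. Haddad does — Simpson's reversal.
Nothing the surgeon does changes case severity; the imbalance is an allocation artefact. With case severity also predicting the outcome, the pooled figure is confounded, and the within-stratum comparison is the causal one.
Standardising Dr. Haddad to the population case severity mix: 0.317·36/164 + 0.333·36/93 + 0.350·15/23 = 0.427.

0.43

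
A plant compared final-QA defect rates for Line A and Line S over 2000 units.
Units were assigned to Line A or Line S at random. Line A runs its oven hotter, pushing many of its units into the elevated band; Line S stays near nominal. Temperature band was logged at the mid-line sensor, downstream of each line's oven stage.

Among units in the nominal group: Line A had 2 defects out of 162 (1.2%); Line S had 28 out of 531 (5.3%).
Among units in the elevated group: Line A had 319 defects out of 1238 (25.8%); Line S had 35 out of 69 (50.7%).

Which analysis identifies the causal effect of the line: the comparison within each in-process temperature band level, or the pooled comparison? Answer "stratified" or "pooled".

pooled

In-process temperature band here is a post-treatment variable shaped by the line; conditioning on it would introduce bias rather than remove it. The overall comparison is the causal one.
Pooled: Line A 22.9% vs Line S 10.5%; Line S is lower overall.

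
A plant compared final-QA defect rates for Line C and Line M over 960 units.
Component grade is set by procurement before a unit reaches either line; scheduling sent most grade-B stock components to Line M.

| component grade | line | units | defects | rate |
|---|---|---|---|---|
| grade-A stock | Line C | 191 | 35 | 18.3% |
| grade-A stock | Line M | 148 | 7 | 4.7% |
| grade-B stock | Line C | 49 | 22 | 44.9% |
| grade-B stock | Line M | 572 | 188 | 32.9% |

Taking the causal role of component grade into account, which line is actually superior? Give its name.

Nothing the line does changes component grade; the imbalance is an allocation artefact. With component grade also predicting the outcome, the pooled figure is confounded, and the within-stratum comparison is the causal one.
Within each level — grade-A stock: 18.3% vs 4.7%; grade-B stock: 44.9% vs 32.9% — Line M is lower every time.

Line M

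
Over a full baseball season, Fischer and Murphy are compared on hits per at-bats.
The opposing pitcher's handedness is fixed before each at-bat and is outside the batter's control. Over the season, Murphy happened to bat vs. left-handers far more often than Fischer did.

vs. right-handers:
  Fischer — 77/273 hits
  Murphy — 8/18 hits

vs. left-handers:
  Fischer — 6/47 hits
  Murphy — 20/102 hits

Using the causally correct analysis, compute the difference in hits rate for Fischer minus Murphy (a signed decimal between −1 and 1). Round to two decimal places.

-0.13

Murphy is higher inside every pitcher handedness stratum but Fischer is higher in aggregate. Whether to stratify depends on how pitcher handedness relates to the player.
Pitcher handedness is set before the player has any effect — it is not caused by the player — and it independently drives the outcome. That makes it a confounder, so the causal comparison is within pitcher handedness levels.
Adjusting over the population distribution of pitcher handedness: 0.661·(0.282−0.444) + 0.339·(0.128−0.196) = -0.131.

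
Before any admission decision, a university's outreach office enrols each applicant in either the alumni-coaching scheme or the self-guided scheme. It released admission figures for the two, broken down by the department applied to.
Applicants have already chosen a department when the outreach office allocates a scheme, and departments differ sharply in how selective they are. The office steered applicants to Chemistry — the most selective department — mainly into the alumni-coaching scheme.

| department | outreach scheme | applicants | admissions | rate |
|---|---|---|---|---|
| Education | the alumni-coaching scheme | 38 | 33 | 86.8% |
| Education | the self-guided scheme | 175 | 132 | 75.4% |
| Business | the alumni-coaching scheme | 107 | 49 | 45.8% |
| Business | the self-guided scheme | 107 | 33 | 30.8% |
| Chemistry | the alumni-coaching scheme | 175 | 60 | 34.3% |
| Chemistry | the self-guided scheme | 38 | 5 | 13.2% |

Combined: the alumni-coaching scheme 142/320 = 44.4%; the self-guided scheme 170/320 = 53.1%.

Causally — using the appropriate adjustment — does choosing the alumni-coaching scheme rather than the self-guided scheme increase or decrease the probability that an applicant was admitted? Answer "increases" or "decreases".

Since department is a pre-existing factor (not a product of the outreach scheme) and it affects the outcome on its own, it is a confounder. The stratified rates, not the pooled rate, identify the causal effect.
Within each level — Education: 86.8% vs 75.4%; Business: 45.8% vs 30.8%; Chemistry: 34.3% vs 13.2% — the alumni-coaching scheme is higher every time.

increases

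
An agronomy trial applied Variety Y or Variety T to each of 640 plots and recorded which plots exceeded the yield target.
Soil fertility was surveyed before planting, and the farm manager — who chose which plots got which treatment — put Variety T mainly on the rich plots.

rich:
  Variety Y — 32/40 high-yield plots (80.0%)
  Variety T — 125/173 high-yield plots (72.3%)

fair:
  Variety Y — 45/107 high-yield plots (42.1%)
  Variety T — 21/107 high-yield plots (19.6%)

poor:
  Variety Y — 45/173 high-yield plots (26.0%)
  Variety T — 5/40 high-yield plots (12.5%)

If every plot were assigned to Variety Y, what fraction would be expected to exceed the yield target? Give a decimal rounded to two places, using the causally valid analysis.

0.49

The stratified and pooled comparisons disagree (Variety Y wins within each soil fertility; Variety T wins overall), so the answer turns on the causal role of soil fertility.
Here soil fertility is a common cause — it drives both which variety a case falls under and the outcome. The crude comparison mixes populations; the stratum-specific rates are the causally relevant ones.
Standardising Variety Y to the population soil fertility mix: 0.333·32/40 + 0.334·45/107 + 0.333·45/173 = 0.493.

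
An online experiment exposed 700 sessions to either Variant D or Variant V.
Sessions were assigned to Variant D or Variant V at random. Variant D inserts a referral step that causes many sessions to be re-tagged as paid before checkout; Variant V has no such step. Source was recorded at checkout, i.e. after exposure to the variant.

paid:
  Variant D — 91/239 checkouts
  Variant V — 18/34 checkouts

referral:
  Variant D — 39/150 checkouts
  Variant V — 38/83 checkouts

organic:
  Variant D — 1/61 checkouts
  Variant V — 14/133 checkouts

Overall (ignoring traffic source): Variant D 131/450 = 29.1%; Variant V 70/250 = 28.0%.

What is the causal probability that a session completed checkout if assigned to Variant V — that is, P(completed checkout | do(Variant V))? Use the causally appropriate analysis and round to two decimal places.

Traffic source is downstream of the variant. One should not condition on a consequence of treatment, so the overall rates are the right comparison.
So P(outcome | do(Variant V)) is just the pooled rate for Variant V: 70/250 = 0.280.

0.28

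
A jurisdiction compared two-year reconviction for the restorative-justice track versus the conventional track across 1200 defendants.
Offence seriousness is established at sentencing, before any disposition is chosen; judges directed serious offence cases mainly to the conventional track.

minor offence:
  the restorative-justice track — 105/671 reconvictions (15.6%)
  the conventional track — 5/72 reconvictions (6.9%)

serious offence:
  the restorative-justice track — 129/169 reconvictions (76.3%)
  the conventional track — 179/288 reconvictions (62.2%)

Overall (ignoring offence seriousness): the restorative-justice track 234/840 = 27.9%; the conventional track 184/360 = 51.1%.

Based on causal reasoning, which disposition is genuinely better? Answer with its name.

the conventional track

Offence seriousness is set before the disposition has any effect — it is not caused by the disposition — and it independently drives the outcome. That makes it a confounder, so the causal comparison is within offence seriousness levels.
Within each level — minor offence: 15.6% vs 6.9%; serious offence: 76.3% vs 62.2% — the conventional track is lower every time.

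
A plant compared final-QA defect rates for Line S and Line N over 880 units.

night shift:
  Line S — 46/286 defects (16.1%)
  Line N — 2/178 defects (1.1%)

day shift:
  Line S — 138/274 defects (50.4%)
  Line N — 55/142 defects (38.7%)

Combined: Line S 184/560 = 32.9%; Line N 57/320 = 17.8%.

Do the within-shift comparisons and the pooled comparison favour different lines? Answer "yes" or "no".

no

Within each shift level (night shift 16.1% vs 1.1%; day shift 50.4% vs 38.7%), Line N has the lower rate every time. Pooled: 32.9% vs 17.8% — Line N has the lower rate overall. They agree.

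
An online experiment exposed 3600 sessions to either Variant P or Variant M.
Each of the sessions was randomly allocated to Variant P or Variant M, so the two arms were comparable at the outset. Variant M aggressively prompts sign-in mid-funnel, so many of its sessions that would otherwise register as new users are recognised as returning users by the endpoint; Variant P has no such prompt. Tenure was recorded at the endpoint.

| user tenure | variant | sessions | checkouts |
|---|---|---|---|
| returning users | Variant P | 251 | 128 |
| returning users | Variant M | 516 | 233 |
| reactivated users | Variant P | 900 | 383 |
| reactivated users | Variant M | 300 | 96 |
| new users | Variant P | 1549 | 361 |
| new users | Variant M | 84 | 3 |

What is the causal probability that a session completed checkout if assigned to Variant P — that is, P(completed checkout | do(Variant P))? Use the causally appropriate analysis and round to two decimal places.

Because the variant influences user tenure, user tenure is a post-treatment mediator, not a confounder. Stratifying on it would bias the estimate; the causal effect is the crude pooled difference.
So P(outcome | do(Variant P)) is just the pooled rate for Variant P: 872/2700 = 0.323.

0.32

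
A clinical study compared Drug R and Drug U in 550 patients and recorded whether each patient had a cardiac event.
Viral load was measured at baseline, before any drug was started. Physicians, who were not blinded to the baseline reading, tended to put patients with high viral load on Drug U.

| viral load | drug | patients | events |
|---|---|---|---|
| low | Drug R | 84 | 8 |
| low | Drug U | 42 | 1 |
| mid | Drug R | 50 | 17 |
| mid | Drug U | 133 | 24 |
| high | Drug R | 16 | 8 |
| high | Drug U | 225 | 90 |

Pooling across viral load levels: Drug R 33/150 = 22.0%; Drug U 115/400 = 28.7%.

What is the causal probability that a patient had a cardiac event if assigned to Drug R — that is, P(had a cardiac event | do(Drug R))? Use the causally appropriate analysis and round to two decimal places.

0.35

The viral load-specific comparison favours Drug U throughout, but the pooled figures favour Drug R. The question is whether to condition on viral load.
Viral load is set before the drug has any effect — it is not caused by the drug — and it independently drives the outcome. That makes it a confounder, so the causal comparison is within viral load levels.
Standardising Drug R to the population viral load mix: 0.229·8/84 + 0.333·17/50 + 0.438·8/16 = 0.354.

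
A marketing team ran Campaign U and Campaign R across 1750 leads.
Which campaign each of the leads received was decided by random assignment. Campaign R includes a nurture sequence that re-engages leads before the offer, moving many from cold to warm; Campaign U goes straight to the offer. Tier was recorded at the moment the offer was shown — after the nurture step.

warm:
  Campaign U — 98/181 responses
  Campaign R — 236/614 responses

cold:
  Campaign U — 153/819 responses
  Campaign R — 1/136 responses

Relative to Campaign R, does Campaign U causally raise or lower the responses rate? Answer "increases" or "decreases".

decreases

The engagement tier-specific comparison favours Campaign U throughout, but the pooled figures favour Campaign R. The question is whether to condition on engagement tier.
Engagement tier here is a post-treatment variable shaped by the campaign; conditioning on it would introduce bias rather than remove it. The overall comparison is the causal one.
Pooled: Campaign U 25.1% vs Campaign R 31.6%; Campaign R is higher overall.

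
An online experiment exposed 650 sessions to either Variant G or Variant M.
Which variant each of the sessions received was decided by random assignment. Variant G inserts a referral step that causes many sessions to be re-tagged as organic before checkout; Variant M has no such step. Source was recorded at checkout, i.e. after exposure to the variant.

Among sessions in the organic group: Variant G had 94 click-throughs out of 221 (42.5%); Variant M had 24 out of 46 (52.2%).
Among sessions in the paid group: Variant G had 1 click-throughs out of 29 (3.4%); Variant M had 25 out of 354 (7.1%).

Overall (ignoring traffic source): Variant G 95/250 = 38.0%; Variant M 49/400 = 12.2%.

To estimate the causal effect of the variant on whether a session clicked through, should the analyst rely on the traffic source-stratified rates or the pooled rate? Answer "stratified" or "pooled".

pooled

Traffic source here is a post-treatment variable shaped by the variant; conditioning on it would introduce bias rather than remove it. The overall comparison is the causal one.
Pooled: Variant G 38.0% vs Variant M 12.2%; Variant G is higher overall.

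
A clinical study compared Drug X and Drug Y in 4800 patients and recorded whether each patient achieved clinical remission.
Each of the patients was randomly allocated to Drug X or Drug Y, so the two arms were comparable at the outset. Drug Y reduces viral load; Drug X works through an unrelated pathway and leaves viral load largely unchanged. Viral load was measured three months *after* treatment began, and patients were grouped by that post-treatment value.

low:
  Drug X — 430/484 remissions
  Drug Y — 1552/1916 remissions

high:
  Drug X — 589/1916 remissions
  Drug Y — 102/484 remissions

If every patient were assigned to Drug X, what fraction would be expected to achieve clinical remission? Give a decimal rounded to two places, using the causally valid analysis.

0.42

The stratified and pooled comparisons disagree (Drug X wins within each viral load; Drug Y wins overall), so the answer turns on the causal role of viral load.
Stratifying would compare drugs among patients the drugs themselves sorted into viral load groups — a form of selection on an intermediate. The unconditioned pooled rates give the total causal effect.
So P(outcome | do(Drug X)) is just the pooled rate for Drug X: 1019/2400 = 0.425.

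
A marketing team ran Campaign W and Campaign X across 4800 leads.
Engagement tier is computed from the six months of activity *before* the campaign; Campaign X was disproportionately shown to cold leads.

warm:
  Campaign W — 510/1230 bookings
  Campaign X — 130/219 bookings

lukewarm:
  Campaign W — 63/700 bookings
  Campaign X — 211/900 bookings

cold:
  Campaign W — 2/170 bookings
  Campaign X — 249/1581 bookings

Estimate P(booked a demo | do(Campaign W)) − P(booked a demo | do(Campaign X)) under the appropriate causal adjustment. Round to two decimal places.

The stratified and pooled comparisons disagree (Campaign X wins within each engagement tier; Campaign W wins overall), so the answer turns on the causal role of engagement tier.
Engagement tier differs across campaigns for reasons unrelated to any effect of the campaign itself, and it separately predicts the outcome — a classic confounder. We must compare within engagement tier levels.
Adjusting over the population distribution of engagement tier: 0.302·(0.415−0.594) + 0.333·(0.090−0.234) + 0.365·(0.012−0.157) = -0.155.

-0.16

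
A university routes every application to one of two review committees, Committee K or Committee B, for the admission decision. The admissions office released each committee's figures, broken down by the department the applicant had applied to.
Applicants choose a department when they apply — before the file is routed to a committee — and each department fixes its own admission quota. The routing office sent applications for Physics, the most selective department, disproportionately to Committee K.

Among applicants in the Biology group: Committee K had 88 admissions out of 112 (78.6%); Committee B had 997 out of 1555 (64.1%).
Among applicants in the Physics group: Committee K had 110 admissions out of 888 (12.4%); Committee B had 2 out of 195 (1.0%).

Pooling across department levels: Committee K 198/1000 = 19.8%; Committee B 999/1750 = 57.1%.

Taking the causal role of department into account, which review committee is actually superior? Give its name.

Nothing the review committee does changes department; the imbalance is an allocation artefact. With department also predicting the outcome, the pooled figure is confounded, and the within-stratum comparison is the causal one.
Within each level — Biology: 78.6% vs 64.1%; Physics: 12.4% vs 1.0% — Committee K is higher every time.

Committee K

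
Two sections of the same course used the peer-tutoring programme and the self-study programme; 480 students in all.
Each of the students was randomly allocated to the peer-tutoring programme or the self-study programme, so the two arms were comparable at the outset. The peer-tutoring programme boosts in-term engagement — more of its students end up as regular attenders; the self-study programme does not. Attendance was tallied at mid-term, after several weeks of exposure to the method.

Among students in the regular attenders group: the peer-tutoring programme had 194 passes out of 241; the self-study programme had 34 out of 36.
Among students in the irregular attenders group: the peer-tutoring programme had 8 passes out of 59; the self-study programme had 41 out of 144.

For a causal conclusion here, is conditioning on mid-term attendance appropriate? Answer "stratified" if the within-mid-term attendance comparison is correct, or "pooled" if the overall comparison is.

The distribution of mid-term attendance is itself part of what the teaching method does — it is an intermediate outcome. Holding it fixed would remove that part of the effect; the total effect is the pooled difference.
Pooled: the peer-tutoring programme 67.3% vs the self-study programme 41.7%; the peer-tutoring programme is higher overall.

pooled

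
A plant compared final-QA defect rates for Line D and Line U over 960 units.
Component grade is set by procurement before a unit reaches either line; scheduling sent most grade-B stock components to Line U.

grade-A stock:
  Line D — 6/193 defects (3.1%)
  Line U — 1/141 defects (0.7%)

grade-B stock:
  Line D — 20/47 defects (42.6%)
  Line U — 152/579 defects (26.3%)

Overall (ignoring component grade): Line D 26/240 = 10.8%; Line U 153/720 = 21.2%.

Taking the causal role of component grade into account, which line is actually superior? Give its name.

Line U

Here component grade is a common cause — it drives both which line a case falls under and the outcome. The crude comparison mixes populations; the stratum-specific rates are the causally relevant ones.
Within each level — grade-A stock: 3.1% vs 0.7%; grade-B stock: 42.6% vs 26.3% — Line U is lower every time.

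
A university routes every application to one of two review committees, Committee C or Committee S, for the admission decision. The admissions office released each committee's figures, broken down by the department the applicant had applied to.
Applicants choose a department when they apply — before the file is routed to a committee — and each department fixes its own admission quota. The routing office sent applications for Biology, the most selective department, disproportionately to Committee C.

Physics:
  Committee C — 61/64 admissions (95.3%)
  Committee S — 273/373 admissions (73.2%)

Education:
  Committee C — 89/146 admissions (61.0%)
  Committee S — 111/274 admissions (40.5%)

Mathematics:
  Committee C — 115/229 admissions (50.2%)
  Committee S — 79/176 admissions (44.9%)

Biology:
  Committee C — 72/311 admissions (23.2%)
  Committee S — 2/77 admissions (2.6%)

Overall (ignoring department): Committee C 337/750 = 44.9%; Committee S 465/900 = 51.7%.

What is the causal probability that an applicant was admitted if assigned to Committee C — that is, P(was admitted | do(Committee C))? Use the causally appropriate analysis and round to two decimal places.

0.59

The imbalance in department arose from how applicants were allocated, not from anything the review committee did; and department independently affects the outcome. The pooled gap is confounded — condition on department.
Standardising Committee C to the population department mix: 0.265·61/64 + 0.255·89/146 + 0.245·115/229 + 0.235·72/311 = 0.585.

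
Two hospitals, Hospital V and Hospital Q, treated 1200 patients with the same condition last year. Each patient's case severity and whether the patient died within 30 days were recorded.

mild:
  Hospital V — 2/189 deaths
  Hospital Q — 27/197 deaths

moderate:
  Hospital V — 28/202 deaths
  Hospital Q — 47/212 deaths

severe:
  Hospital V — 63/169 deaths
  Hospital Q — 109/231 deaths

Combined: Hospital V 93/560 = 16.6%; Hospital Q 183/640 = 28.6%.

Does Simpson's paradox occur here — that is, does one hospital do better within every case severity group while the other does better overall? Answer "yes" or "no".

Within each case severity level (mild 1.1% vs 13.7%; moderate 13.9% vs 22.2%; severe 37.3% vs 47.2%), Hospital V has the lower rate every time. Pooled: 16.6% vs 28.6% — Hospital V has the lower rate overall. They agree.

no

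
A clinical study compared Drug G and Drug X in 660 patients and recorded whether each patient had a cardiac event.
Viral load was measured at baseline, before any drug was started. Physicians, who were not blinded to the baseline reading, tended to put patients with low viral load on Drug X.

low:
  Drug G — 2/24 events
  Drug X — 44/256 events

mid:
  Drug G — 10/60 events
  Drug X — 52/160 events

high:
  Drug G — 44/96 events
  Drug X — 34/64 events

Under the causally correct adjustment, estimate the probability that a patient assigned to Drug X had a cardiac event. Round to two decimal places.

0.31

The viral load-specific comparison favours Drug G throughout, but the pooled figures favour Drug X. The question is whether to condition on viral load.
Viral load differs across drugs for reasons unrelated to any effect of the drug itself, and it separately predicts the outcome — a classic confounder. We must compare within viral load levels.
Standardising Drug X to the population viral load mix: 0.424·44/256 + 0.333·52/160 + 0.242·34/64 = 0.310.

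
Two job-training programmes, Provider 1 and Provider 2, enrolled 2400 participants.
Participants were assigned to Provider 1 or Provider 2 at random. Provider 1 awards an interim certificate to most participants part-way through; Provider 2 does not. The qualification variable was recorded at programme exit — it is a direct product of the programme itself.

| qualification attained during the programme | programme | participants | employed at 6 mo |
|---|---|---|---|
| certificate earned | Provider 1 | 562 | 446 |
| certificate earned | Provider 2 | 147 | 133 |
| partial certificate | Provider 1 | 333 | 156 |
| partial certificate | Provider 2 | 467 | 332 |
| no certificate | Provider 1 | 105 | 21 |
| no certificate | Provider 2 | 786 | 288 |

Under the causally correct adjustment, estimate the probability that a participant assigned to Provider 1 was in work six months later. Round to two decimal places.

0.62

Provider 2 is higher inside every qualification attained during the programme stratum but Provider 1 is higher in aggregate. Whether to stratify depends on how qualification attained during the programme relates to the programme.
Because the programme influences qualification attained during the programme, qualification attained during the programme is a post-treatment mediator, not a confounder. Stratifying on it would bias the estimate; the causal effect is the crude pooled difference.
So P(outcome | do(Provider 1)) is just the pooled rate for Provider 1: 623/1000 = 0.623.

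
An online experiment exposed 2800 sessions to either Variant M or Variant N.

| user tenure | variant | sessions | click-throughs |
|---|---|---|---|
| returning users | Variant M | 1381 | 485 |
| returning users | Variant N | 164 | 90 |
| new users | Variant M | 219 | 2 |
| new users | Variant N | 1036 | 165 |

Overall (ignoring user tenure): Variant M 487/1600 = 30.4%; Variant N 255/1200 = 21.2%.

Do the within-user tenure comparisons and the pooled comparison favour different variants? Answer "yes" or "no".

yes

Within each user tenure level (returning users 35.1% vs 54.9%; new users 0.9% vs 15.9%), Variant N has the higher rate every time. Pooled: 30.4% vs 21.2% — Variant M has the higher rate overall. The two comparisons disagree.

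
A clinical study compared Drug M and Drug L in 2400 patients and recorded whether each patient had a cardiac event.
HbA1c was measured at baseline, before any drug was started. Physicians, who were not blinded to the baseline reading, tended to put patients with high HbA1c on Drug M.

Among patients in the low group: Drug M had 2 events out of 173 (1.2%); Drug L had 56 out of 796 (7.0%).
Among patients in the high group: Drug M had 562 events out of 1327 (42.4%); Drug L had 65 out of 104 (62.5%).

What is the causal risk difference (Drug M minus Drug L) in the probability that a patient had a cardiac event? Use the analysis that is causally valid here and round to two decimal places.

-0.14

The HbA1c-specific comparison favours Drug M throughout, but the pooled figures favour Drug L. The question is whether to condition on HbA1c.
Nothing the drug does changes HbA1c; the imbalance is an allocation artefact. With HbA1c also predicting the outcome, the pooled figure is confounded, and the within-stratum comparison is the causal one.
Adjusting over the population distribution of HbA1c: 0.404·(0.012−0.070) + 0.596·(0.424−0.625) = -0.144.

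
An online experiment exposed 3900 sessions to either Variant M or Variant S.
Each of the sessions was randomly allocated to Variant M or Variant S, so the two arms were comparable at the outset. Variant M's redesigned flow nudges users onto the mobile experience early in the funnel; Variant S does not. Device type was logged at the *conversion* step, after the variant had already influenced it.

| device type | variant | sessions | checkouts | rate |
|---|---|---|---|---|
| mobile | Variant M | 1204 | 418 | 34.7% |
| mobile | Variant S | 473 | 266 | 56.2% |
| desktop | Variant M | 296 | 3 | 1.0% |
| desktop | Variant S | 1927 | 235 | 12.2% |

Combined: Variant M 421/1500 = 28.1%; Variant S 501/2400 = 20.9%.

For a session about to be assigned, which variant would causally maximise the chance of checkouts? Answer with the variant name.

Variant S is higher inside every device type stratum but Variant M is higher in aggregate. Whether to stratify depends on how device type relates to the variant.
Because the variant influences device type, device type is a post-treatment mediator, not a confounder. Stratifying on it would bias the estimate; the causal effect is the crude pooled difference.
Pooled: Variant M 28.1% vs Variant S 20.9%; Variant M is higher overall.

Variant M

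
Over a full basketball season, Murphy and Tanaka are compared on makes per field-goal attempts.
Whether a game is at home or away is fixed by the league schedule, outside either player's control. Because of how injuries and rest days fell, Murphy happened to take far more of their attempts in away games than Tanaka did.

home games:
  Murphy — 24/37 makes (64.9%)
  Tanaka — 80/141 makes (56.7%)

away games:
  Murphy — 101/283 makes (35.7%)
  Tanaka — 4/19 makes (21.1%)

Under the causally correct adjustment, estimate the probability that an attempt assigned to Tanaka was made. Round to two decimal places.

0.34

Within every game venue level Murphy has the higher rate, yet pooled Tanaka does — Simpson's reversal.
Since game venue is a pre-existing factor (not a product of the player) and it affects the outcome on its own, it is a confounder. The stratified rates, not the pooled rate, identify the causal effect.
Standardising Tanaka to the population game venue mix: 0.371·80/141 + 0.629·4/19 = 0.343.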